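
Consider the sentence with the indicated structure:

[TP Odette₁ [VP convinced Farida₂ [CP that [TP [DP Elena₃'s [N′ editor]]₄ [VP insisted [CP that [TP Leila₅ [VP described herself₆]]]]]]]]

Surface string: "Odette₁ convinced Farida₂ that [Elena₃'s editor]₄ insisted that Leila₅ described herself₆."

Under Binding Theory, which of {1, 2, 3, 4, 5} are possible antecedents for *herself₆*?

{5}

*herself* is an anaphor, so Principle A applies: it must be bound in its binding domain.
Binding domain of *herself₆*: the embedded TP, whose subject is Leila₅.
*Odette₁* c-commands the anaphor but is outside its binding domain → cannot satisfy Principle A.
*Farida₂* c-commands the anaphor but is outside its binding domain → cannot satisfy Principle A.
*Elena₃* does not c-command the anaphor → cannot bind it.
*[Elena₃'s editor]₄* c-commands the anaphor but is outside its binding domain → cannot satisfy Principle A.
*Leila₅* c-commands the anaphor within its binding domain → licit binder.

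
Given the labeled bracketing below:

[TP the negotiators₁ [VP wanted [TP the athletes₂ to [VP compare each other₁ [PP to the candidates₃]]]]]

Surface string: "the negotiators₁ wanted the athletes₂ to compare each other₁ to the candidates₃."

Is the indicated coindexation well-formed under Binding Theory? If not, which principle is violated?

Principle A

The two coindexed NPs are *the negotiators₁* and *each other₁*.
*each other₁* is an anaphor. Principle A requires it to be bound within its binding domain — the embedded TP, whose subject is the athletes₂.
Within that domain it is c-commanded by *the athletes₂*, which does not share its index.
*the negotiators₁* does c-command the anaphor, but from outside its binding domain.
The anaphor is unbound in its domain → Principle A violation.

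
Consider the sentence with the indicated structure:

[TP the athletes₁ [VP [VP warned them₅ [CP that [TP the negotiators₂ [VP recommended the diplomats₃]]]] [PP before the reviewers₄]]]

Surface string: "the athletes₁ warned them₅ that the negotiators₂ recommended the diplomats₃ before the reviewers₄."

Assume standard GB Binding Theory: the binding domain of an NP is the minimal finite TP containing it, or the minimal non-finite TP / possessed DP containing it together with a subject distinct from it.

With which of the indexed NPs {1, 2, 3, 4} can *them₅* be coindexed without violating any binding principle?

{4}

*them* is a pronoun, so Principle B applies: it must be free in its binding domain.
Binding domain of *them₅*: the matrix TP, whose subject is the athletes₁.
*the athletes₁* c-commands the pronoun within its binding domain → coindexation would violate Principle B.
*the negotiators₂*: the pronoun c-commands this R-expression → coindexation would violate Principle C on *the negotiators₂*.
*the diplomats₃*: the pronoun c-commands this R-expression → coindexation would violate Principle C on *the diplomats₃*.
*the reviewers₄* and the pronoun do not c-command one another → neither Principle B nor Principle C is at stake; coindexation permitted.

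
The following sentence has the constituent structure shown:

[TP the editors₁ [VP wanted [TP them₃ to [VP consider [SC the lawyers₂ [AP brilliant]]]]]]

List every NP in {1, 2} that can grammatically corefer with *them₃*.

none

*them* is a pronoun, so Principle B applies: it must be free in its binding domain.
Binding domain of *them₃*: the matrix TP, whose subject is the editors₁.
*the editors₁* c-commands the pronoun within its binding domain → coindexation would violate Principle B.
*the lawyers₂*: the pronoun c-commands this R-expression → coindexation would violate Principle C on *the lawyers₂*.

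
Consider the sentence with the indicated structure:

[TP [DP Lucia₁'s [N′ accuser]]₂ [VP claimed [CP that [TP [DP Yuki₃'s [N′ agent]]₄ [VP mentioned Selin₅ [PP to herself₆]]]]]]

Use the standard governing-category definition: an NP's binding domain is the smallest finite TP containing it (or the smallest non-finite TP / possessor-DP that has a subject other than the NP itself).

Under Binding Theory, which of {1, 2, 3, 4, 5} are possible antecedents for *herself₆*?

{4, 5}

*herself* is an anaphor, so Principle A applies: it must be bound in its binding domain.
Binding domain of *herself₆*: the embedded TP, whose subject is [Yuki₃'s agent]₄.
*Lucia₁* does not c-command the anaphor → cannot bind it.
*[Lucia₁'s accuser]₂* c-commands the anaphor but is outside its binding domain → cannot satisfy Principle A.
*Yuki₃* does not c-command the anaphor → cannot bind it.
*[Yuki₃'s agent]₄* c-commands the anaphor within its binding domain → licit binder.
*Selin₅* c-commands the anaphor within its binding domain → licit binder.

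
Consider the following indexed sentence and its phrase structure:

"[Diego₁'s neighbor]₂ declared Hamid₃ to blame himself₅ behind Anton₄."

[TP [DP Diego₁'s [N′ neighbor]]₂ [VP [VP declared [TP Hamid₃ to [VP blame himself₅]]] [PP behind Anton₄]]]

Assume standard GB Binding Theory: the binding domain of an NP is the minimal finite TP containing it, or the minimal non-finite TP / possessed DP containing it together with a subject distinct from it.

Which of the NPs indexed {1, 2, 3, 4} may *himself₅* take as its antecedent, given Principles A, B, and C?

{3}

*himself* is an anaphor, so Principle A applies: it must be bound in its binding domain.
Binding domain of *himself₅*: the embedded TP, whose subject is Hamid₃.
*Diego₁* does not c-command the anaphor → cannot bind it.
*[Diego₁'s neighbor]₂* c-commands the anaphor but is outside its binding domain → cannot satisfy Principle A.
*Hamid₃* c-commands the anaphor within its binding domain → licit binder.
*Anton₄* does not c-command the anaphor → cannot bind it.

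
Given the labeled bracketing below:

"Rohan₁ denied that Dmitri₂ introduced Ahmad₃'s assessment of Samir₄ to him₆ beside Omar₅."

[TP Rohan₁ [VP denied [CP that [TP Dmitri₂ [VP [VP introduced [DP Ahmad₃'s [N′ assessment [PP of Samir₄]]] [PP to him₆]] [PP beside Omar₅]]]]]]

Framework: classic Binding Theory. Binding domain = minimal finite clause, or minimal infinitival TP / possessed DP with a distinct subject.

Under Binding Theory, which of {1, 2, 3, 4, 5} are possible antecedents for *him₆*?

{1, 3, 4, 5}

*him* is a pronoun, so Principle B applies: it must be free in its binding domain.
Binding domain of *him₆*: the embedded TP, whose subject is Dmitri₂.
*Rohan₁* c-commands the pronoun but from outside its binding domain, and is not c-commanded by it → coindexation permitted.
*Dmitri₂* c-commands the pronoun within its binding domain → coindexation would violate Principle B.
*Ahmad₃* and the pronoun do not c-command one another → neither Principle B nor Principle C is at stake; coindexation permitted.
*Samir₄* and the pronoun do not c-command one another → neither Principle B nor Principle C is at stake; coindexation permitted.
*Omar₅* and the pronoun do not c-command one another → neither Principle B nor Principle C is at stake; coindexation permitted.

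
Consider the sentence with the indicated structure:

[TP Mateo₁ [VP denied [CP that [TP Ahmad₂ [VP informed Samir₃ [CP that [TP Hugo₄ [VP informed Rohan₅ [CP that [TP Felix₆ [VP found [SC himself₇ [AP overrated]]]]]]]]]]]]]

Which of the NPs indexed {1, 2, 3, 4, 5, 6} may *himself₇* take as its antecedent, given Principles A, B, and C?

{6}

*himself* is an anaphor, so Principle A applies: it must be bound in its binding domain.
Binding domain of *himself₇*: the embedded TP, whose subject is Felix₆.
*Mateo₁* c-commands the anaphor but is outside its binding domain → cannot satisfy Principle A.
*Ahmad₂* c-commands the anaphor but is outside its binding domain → cannot satisfy Principle A.
*Samir₃* c-commands the anaphor but is outside its binding domain → cannot satisfy Principle A.
*Hugo₄* c-commands the anaphor but is outside its binding domain → cannot satisfy Principle A.
*Rohan₅* c-commands the anaphor but is outside its binding domain → cannot satisfy Principle A.
*Felix₆* c-commands the anaphor within its binding domain → licit binder.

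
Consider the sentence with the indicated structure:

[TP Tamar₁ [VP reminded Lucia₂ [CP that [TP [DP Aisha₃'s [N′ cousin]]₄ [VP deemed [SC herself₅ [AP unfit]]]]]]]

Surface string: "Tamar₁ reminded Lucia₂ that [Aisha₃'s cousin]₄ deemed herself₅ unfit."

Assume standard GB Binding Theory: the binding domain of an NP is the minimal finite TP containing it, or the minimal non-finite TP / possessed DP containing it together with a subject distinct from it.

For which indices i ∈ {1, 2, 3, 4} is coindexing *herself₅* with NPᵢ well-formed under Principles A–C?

*herself* is an anaphor, so Principle A applies: it must be bound in its binding domain.
Binding domain of *herself₅*: the embedded TP, whose subject is [Aisha₃'s cousin]₄.
*Tamar₁* c-commands the anaphor but is outside its binding domain → cannot satisfy Principle A.
*Lucia₂* c-commands the anaphor but is outside its binding domain → cannot satisfy Principle A.
*Aisha₃* does not c-command the anaphor → cannot bind it.
*[Aisha₃'s cousin]₄* c-commands the anaphor within its binding domain → licit binder.

{4}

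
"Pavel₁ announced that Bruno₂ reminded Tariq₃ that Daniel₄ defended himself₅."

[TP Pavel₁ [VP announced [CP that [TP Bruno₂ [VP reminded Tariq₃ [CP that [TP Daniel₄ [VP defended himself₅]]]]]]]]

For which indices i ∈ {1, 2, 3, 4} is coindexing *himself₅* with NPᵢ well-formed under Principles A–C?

*himself* is an anaphor, so Principle A applies: it must be bound in its binding domain.
Binding domain of *himself₅*: the embedded TP, whose subject is Daniel₄.
*Pavel₁* c-commands the anaphor but is outside its binding domain → cannot satisfy Principle A.
*Bruno₂* c-commands the anaphor but is outside its binding domain → cannot satisfy Principle A.
*Tariq₃* c-commands the anaphor but is outside its binding domain → cannot satisfy Principle A.
*Daniel₄* c-commands the anaphor within its binding domain → licit binder.

{4}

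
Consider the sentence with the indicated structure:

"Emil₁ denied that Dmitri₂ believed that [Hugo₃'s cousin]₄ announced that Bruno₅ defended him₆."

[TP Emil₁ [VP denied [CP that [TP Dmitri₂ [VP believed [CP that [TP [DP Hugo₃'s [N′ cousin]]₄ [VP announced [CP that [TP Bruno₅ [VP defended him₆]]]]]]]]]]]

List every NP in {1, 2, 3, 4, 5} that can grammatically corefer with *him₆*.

*him* is a pronoun, so Principle B applies: it must be free in its binding domain.
Binding domain of *him₆*: the embedded TP, whose subject is Bruno₅.
*Emil₁* c-commands the pronoun but from outside its binding domain, and is not c-commanded by it → coindexation permitted.
*Dmitri₂* c-commands the pronoun but from outside its binding domain, and is not c-commanded by it → coindexation permitted.
*Hugo₃* and the pronoun do not c-command one another → neither Principle B nor Principle C is at stake; coindexation permitted.
*[Hugo₃'s cousin]₄* c-commands the pronoun but from outside its binding domain, and is not c-commanded by it → coindexation permitted.
*Bruno₅* c-commands the pronoun within its binding domain → coindexation would violate Principle B.

{1, 2, 3, 4}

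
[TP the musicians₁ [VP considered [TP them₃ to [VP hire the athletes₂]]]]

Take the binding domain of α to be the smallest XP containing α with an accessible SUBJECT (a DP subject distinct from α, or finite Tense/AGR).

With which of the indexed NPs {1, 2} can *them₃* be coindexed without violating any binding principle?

*them* is a pronoun, so Principle B applies: it must be free in its binding domain.
Binding domain of *them₃*: the matrix TP, whose subject is the musicians₁.
*the musicians₁* c-commands the pronoun within its binding domain → coindexation would violate Principle B.
*the athletes₂*: the pronoun c-commands this R-expression → coindexation would violate Principle C on *the athletes₂*.

none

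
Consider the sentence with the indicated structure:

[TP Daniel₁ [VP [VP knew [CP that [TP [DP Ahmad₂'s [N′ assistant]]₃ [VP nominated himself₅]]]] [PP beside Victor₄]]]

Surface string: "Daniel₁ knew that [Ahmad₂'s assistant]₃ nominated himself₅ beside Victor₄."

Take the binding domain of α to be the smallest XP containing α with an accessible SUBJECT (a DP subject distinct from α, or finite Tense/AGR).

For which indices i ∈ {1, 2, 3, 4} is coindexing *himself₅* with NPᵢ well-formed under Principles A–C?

*himself* is an anaphor, so Principle A applies: it must be bound in its binding domain.
Binding domain of *himself₅*: the embedded TP, whose subject is [Ahmad₂'s assistant]₃.
*Daniel₁* c-commands the anaphor but is outside its binding domain → cannot satisfy Principle A.
*Ahmad₂* does not c-command the anaphor → cannot bind it.
*[Ahmad₂'s assistant]₃* c-commands the anaphor within its binding domain → licit binder.
*Victor₄* does not c-command the anaphor → cannot bind it.

{3}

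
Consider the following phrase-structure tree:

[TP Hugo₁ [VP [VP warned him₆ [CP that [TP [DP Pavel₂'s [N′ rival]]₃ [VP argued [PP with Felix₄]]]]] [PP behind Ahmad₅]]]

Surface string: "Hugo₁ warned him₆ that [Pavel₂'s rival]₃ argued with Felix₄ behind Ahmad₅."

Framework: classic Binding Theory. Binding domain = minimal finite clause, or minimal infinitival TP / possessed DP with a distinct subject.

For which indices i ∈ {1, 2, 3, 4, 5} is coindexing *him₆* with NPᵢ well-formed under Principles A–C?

*him* is a pronoun, so Principle B applies: it must be free in its binding domain.
Binding domain of *him₆*: the matrix TP, whose subject is Hugo₁.
*Hugo₁* c-commands the pronoun within its binding domain → coindexation would violate Principle B.
*Pavel₂*: the pronoun c-commands this R-expression → coindexation would violate Principle C on *Pavel₂*.
*[Pavel₂'s rival]₃*: the pronoun c-commands this R-expression → coindexation would violate Principle C on *[Pavel₂'s rival]₃*.
*Felix₄*: the pronoun c-commands this R-expression → coindexation would violate Principle C on *Felix₄*.
*Ahmad₅* and the pronoun do not c-command one another → neither Principle B nor Principle C is at stake; coindexation permitted.

{5}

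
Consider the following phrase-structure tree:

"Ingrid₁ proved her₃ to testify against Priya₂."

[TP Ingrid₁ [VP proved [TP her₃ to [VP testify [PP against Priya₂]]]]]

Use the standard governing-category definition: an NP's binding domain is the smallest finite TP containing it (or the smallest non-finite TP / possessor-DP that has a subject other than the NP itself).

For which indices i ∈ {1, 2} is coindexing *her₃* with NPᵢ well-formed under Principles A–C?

none

*her* is a pronoun, so Principle B applies: it must be free in its binding domain.
Binding domain of *her₃*: the matrix TP, whose subject is Ingrid₁.
*Ingrid₁* c-commands the pronoun within its binding domain → coindexation would violate Principle B.
*Priya₂*: the pronoun c-commands this R-expression → coindexation would violate Principle C on *Priya₂*.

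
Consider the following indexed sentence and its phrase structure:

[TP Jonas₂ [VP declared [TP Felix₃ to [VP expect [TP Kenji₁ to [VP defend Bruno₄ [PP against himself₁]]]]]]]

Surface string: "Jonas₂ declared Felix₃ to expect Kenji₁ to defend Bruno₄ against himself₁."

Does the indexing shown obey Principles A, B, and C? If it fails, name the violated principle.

grammatical

The two coindexed NPs are *Kenji₁* and *himself₁*.
*himself₁* is an anaphor; its binding domain is the embedded TP, whose subject is Kenji₁. *Kenji₁* c-commands it within that domain and shares its index, so Principle A is satisfied.
*Kenji₁* is an R-expression; *himself₁* does not c-command it, and no other NP shares its index, so Principle C is satisfied.
All principles are respected.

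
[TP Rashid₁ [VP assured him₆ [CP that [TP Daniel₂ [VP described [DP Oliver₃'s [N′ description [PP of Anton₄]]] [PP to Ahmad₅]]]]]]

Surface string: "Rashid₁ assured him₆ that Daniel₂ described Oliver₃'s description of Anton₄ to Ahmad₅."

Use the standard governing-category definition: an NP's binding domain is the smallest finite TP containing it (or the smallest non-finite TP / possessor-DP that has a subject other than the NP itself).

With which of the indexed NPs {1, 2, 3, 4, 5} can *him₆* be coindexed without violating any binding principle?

*him* is a pronoun, so Principle B applies: it must be free in its binding domain.
Binding domain of *him₆*: the matrix TP, whose subject is Rashid₁.
*Rashid₁* c-commands the pronoun within its binding domain → coindexation would violate Principle B.
*Daniel₂*: the pronoun c-commands this R-expression → coindexation would violate Principle C on *Daniel₂*.
*Oliver₃*: the pronoun c-commands this R-expression → coindexation would violate Principle C on *Oliver₃*.
*Anton₄*: the pronoun c-commands this R-expression → coindexation would violate Principle C on *Anton₄*.
*Ahmad₅*: the pronoun c-commands this R-expression → coindexation would violate Principle C on *Ahmad₅*.

none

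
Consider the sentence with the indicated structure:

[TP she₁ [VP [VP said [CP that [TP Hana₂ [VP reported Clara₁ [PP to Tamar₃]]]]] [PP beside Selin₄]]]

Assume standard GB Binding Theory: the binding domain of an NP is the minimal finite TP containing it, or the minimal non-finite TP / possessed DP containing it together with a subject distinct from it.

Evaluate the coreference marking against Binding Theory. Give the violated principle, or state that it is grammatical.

Principle C

The two coindexed NPs are *she₁* and *Clara₁*.
*Clara₁* is an R-expression. Principle C requires it to be free everywhere.
*she₁* c-commands it and carries the same index.
The R-expression is bound → Principle C violation.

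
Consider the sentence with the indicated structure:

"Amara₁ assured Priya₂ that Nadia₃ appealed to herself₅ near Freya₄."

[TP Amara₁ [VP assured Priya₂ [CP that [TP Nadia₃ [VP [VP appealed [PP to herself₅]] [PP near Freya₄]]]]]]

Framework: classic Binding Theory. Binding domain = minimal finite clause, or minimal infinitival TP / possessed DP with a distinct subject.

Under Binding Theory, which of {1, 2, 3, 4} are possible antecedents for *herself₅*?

*herself* is an anaphor, so Principle A applies: it must be bound in its binding domain.
Binding domain of *herself₅*: the embedded TP, whose subject is Nadia₃.
*Amara₁* c-commands the anaphor but is outside its binding domain → cannot satisfy Principle A.
*Priya₂* c-commands the anaphor but is outside its binding domain → cannot satisfy Principle A.
*Nadia₃* c-commands the anaphor within its binding domain → licit binder.
*Freya₄* does not c-command the anaphor → cannot bind it.

{3}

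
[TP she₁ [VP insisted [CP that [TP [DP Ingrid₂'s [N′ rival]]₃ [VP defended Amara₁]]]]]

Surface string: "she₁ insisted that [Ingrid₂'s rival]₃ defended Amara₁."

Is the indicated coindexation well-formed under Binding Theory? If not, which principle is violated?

Principle C

The two coindexed NPs are *she₁* and *Amara₁*.
*Amara₁* is an R-expression. Principle C requires it to be free everywhere.
*she₁* c-commands it and carries the same index.
The R-expression is bound → Principle C violation.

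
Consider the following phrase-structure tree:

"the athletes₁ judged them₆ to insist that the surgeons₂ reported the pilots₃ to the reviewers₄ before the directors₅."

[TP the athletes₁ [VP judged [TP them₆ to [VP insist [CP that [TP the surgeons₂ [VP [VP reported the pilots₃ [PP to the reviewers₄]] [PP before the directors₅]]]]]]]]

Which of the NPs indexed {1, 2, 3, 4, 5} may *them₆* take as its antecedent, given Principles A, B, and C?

*them* is a pronoun, so Principle B applies: it must be free in its binding domain.
Binding domain of *them₆*: the matrix TP, whose subject is the athletes₁.
*the athletes₁* c-commands the pronoun within its binding domain → coindexation would violate Principle B.
*the surgeons₂*: the pronoun c-commands this R-expression → coindexation would violate Principle C on *the surgeons₂*.
*the pilots₃*: the pronoun c-commands this R-expression → coindexation would violate Principle C on *the pilots₃*.
*the reviewers₄*: the pronoun c-commands this R-expression → coindexation would violate Principle C on *the reviewers₄*.
*the directors₅*: the pronoun c-commands this R-expression → coindexation would violate Principle C on *the directors₅*.

none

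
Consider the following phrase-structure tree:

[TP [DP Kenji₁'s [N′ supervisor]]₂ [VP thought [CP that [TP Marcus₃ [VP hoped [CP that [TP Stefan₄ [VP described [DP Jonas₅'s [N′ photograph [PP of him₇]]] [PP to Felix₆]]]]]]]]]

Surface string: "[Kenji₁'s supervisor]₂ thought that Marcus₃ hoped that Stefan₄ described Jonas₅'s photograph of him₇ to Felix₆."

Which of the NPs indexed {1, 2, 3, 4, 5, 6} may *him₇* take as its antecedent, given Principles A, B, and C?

{1, 2, 3, 4, 6}

*him* is a pronoun, so Principle B applies: it must be free in its binding domain.
Binding domain of *him₇*: the possessed DP, whose subject is Jonas₅.
*Kenji₁* and the pronoun do not c-command one another → neither Principle B nor Principle C is at stake; coindexation permitted.
*[Kenji₁'s supervisor]₂* c-commands the pronoun but from outside its binding domain, and is not c-commanded by it → coindexation permitted.
*Marcus₃* c-commands the pronoun but from outside its binding domain, and is not c-commanded by it → coindexation permitted.
*Stefan₄* c-commands the pronoun but from outside its binding domain, and is not c-commanded by it → coindexation permitted.
*Jonas₅* c-commands the pronoun within its binding domain → coindexation would violate Principle B.
*Felix₆* and the pronoun do not c-command one another → neither Principle B nor Principle C is at stake; coindexation permitted.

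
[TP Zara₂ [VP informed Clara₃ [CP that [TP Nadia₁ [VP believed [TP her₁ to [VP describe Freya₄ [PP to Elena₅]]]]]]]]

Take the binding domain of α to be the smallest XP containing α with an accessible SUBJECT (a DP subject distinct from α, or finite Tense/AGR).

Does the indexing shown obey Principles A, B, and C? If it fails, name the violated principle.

Principle B

The two coindexed NPs are *Nadia₁* and *her₁*.
*her₁* is a pronoun. Its binding domain is the embedded TP, whose subject is Nadia₁.
*Nadia₁* c-commands it within that domain and carries the same index.
The pronoun is locally bound → Principle B violation.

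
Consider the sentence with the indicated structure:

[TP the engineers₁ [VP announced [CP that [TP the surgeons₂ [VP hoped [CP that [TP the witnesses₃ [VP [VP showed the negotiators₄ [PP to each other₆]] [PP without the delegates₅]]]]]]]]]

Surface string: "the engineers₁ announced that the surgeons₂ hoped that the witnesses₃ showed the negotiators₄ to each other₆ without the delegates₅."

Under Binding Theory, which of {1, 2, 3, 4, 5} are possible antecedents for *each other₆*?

*each other* is an anaphor, so Principle A applies: it must be bound in its binding domain.
Binding domain of *each other₆*: the embedded TP, whose subject is the witnesses₃.
*the engineers₁* c-commands the anaphor but is outside its binding domain → cannot satisfy Principle A.
*the surgeons₂* c-commands the anaphor but is outside its binding domain → cannot satisfy Principle A.
*the witnesses₃* c-commands the anaphor within its binding domain → licit binder.
*the negotiators₄* c-commands the anaphor within its binding domain → licit binder.
*the delegates₅* does not c-command the anaphor → cannot bind it.

{3, 4}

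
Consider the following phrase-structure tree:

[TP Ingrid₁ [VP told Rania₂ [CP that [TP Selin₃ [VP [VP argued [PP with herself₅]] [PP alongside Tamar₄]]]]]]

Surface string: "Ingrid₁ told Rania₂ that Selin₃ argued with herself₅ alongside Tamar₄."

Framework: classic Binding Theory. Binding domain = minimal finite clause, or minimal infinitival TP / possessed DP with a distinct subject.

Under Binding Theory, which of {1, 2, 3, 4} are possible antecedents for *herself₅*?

{3}

*herself* is an anaphor, so Principle A applies: it must be bound in its binding domain.
Binding domain of *herself₅*: the embedded TP, whose subject is Selin₃.
*Ingrid₁* c-commands the anaphor but is outside its binding domain → cannot satisfy Principle A.
*Rania₂* c-commands the anaphor but is outside its binding domain → cannot satisfy Principle A.
*Selin₃* c-commands the anaphor within its binding domain → licit binder.
*Tamar₄* does not c-command the anaphor → cannot bind it.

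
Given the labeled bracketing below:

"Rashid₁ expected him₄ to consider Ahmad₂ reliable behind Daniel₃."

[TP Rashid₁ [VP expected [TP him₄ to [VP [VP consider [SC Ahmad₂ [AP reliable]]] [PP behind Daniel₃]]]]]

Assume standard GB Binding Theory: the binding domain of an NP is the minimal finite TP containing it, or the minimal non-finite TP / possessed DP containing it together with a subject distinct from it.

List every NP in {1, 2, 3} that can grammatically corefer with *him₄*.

none

*him* is a pronoun, so Principle B applies: it must be free in its binding domain.
Binding domain of *him₄*: the matrix TP, whose subject is Rashid₁.
*Rashid₁* c-commands the pronoun within its binding domain → coindexation would violate Principle B.
*Ahmad₂*: the pronoun c-commands this R-expression → coindexation would violate Principle C on *Ahmad₂*.
*Daniel₃*: the pronoun c-commands this R-expression → coindexation would violate Principle C on *Daniel₃*.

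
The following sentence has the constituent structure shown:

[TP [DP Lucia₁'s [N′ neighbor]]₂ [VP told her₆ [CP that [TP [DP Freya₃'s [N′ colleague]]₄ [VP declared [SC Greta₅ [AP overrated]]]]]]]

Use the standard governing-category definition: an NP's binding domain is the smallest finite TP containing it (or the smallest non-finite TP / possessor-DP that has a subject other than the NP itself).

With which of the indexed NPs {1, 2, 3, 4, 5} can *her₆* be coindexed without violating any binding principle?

{1}

*her* is a pronoun, so Principle B applies: it must be free in its binding domain.
Binding domain of *her₆*: the matrix TP, whose subject is [Lucia₁'s neighbor]₂.
*Lucia₁* and the pronoun do not c-command one another → neither Principle B nor Principle C is at stake; coindexation permitted.
*[Lucia₁'s neighbor]₂* c-commands the pronoun within its binding domain → coindexation would violate Principle B.
*Freya₃*: the pronoun c-commands this R-expression → coindexation would violate Principle C on *Freya₃*.
*[Freya₃'s colleague]₄*: the pronoun c-commands this R-expression → coindexation would violate Principle C on *[Freya₃'s colleague]₄*.
*Greta₅*: the pronoun c-commands this R-expression → coindexation would violate Principle C on *Greta₅*.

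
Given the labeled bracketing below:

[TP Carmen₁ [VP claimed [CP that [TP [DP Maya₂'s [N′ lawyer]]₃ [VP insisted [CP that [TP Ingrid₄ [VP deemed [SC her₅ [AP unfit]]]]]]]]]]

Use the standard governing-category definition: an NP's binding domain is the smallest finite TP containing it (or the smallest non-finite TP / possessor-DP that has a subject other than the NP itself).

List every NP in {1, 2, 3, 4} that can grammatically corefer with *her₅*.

*her* is a pronoun, so Principle B applies: it must be free in its binding domain.
Binding domain of *her₅*: the embedded TP, whose subject is Ingrid₄.
*Carmen₁* c-commands the pronoun but from outside its binding domain, and is not c-commanded by it → coindexation permitted.
*Maya₂* and the pronoun do not c-command one another → neither Principle B nor Principle C is at stake; coindexation permitted.
*[Maya₂'s lawyer]₃* c-commands the pronoun but from outside its binding domain, and is not c-commanded by it → coindexation permitted.
*Ingrid₄* c-commands the pronoun within its binding domain → coindexation would violate Principle B.

{1, 2, 3}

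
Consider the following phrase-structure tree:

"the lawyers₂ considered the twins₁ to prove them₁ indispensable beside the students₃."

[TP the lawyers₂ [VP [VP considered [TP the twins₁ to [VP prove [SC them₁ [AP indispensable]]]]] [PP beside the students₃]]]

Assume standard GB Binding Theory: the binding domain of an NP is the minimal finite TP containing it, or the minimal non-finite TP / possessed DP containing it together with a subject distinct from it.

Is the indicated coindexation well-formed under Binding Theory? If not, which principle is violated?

The two coindexed NPs are *the twins₁* and *them₁*.
*them₁* is a pronoun. Its binding domain is the embedded TP, whose subject is the twins₁.
*the twins₁* c-commands it within that domain and carries the same index.
The pronoun is locally bound → Principle B violation.

Principle B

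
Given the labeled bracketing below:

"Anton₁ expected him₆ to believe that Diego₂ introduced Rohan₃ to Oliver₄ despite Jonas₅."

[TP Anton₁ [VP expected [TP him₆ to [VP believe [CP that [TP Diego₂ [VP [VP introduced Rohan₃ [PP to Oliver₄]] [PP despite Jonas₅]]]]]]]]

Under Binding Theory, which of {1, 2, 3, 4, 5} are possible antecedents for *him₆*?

*him* is a pronoun, so Principle B applies: it must be free in its binding domain.
Binding domain of *him₆*: the matrix TP, whose subject is Anton₁.
*Anton₁* c-commands the pronoun within its binding domain → coindexation would violate Principle B.
*Diego₂*: the pronoun c-commands this R-expression → coindexation would violate Principle C on *Diego₂*.
*Rohan₃*: the pronoun c-commands this R-expression → coindexation would violate Principle C on *Rohan₃*.
*Oliver₄*: the pronoun c-commands this R-expression → coindexation would violate Principle C on *Oliver₄*.
*Jonas₅*: the pronoun c-commands this R-expression → coindexation would violate Principle C on *Jonas₅*.

none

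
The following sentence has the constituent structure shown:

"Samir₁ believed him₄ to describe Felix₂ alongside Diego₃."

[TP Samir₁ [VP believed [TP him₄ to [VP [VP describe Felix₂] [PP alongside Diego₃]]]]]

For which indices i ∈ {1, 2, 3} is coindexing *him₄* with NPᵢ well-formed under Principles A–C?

*him* is a pronoun, so Principle B applies: it must be free in its binding domain.
Binding domain of *him₄*: the matrix TP, whose subject is Samir₁.
*Samir₁* c-commands the pronoun within its binding domain → coindexation would violate Principle B.
*Felix₂*: the pronoun c-commands this R-expression → coindexation would violate Principle C on *Felix₂*.
*Diego₃*: the pronoun c-commands this R-expression → coindexation would violate Principle C on *Diego₃*.

none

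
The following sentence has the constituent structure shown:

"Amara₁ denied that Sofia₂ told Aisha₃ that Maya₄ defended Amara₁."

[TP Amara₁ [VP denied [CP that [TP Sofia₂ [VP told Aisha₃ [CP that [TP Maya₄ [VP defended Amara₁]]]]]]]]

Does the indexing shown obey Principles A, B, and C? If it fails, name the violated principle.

Principle C

The two coindexed NPs are *Amara₁* (the lower occurrence) and *Amara₁* (the higher occurrence).
*Amara₁* (the lower occurrence) is an R-expression. Principle C requires it to be free everywhere.
*Amara₁* (the higher occurrence) c-commands it and carries the same index.
The R-expression is bound → Principle C violation.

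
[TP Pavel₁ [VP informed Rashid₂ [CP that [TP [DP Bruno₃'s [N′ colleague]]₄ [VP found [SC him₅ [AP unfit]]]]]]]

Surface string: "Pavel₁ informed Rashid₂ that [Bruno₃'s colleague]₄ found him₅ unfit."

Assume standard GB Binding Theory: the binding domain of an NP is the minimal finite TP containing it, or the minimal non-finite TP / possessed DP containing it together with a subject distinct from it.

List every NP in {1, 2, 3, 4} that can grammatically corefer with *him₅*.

*him* is a pronoun, so Principle B applies: it must be free in its binding domain.
Binding domain of *him₅*: the embedded TP, whose subject is [Bruno₃'s colleague]₄.
*Pavel₁* c-commands the pronoun but from outside its binding domain, and is not c-commanded by it → coindexation permitted.
*Rashid₂* c-commands the pronoun but from outside its binding domain, and is not c-commanded by it → coindexation permitted.
*Bruno₃* and the pronoun do not c-command one another → neither Principle B nor Principle C is at stake; coindexation permitted.
*[Bruno₃'s colleague]₄* c-commands the pronoun within its binding domain → coindexation would violate Principle B.

{1, 2, 3}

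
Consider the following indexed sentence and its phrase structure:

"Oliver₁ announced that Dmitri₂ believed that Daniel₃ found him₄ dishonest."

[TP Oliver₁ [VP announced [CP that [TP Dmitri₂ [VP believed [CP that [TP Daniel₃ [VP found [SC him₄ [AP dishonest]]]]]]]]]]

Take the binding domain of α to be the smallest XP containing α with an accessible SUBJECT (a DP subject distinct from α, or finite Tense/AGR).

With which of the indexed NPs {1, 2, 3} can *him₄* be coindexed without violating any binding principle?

{1, 2}

*him* is a pronoun, so Principle B applies: it must be free in its binding domain.
Binding domain of *him₄*: the embedded TP, whose subject is Daniel₃.
*Oliver₁* c-commands the pronoun but from outside its binding domain, and is not c-commanded by it → coindexation permitted.
*Dmitri₂* c-commands the pronoun but from outside its binding domain, and is not c-commanded by it → coindexation permitted.
*Daniel₃* c-commands the pronoun within its binding domain → coindexation would violate Principle B.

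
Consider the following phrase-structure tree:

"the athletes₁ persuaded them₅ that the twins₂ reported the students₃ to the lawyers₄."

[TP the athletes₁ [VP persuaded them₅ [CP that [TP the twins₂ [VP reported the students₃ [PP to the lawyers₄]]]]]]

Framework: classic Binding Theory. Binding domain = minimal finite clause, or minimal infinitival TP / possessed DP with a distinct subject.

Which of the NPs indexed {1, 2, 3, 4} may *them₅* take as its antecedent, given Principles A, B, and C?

none

*them* is a pronoun, so Principle B applies: it must be free in its binding domain.
Binding domain of *them₅*: the matrix TP, whose subject is the athletes₁.
*the athletes₁* c-commands the pronoun within its binding domain → coindexation would violate Principle B.
*the twins₂*: the pronoun c-commands this R-expression → coindexation would violate Principle C on *the twins₂*.
*the students₃*: the pronoun c-commands this R-expression → coindexation would violate Principle C on *the students₃*.
*the lawyers₄*: the pronoun c-commands this R-expression → coindexation would violate Principle C on *the lawyers₄*.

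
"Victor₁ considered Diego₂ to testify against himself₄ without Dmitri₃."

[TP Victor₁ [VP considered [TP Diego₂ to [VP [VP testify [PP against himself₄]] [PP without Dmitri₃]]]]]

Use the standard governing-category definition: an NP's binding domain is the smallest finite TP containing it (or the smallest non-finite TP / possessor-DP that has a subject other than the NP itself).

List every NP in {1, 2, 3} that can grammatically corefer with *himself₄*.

{2}

*himself* is an anaphor, so Principle A applies: it must be bound in its binding domain.
Binding domain of *himself₄*: the embedded TP, whose subject is Diego₂.
*Victor₁* c-commands the anaphor but is outside its binding domain → cannot satisfy Principle A.
*Diego₂* c-commands the anaphor within its binding domain → licit binder.
*Dmitri₃* does not c-command the anaphor → cannot bind it.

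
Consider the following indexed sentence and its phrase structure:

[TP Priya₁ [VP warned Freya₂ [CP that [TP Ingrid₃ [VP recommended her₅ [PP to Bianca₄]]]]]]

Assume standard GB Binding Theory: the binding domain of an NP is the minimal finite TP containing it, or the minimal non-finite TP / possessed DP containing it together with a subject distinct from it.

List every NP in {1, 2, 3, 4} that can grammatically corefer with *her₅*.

*her* is a pronoun, so Principle B applies: it must be free in its binding domain.
Binding domain of *her₅*: the embedded TP, whose subject is Ingrid₃.
*Priya₁* c-commands the pronoun but from outside its binding domain, and is not c-commanded by it → coindexation permitted.
*Freya₂* c-commands the pronoun but from outside its binding domain, and is not c-commanded by it → coindexation permitted.
*Ingrid₃* c-commands the pronoun within its binding domain → coindexation would violate Principle B.
*Bianca₄*: the pronoun c-commands this R-expression → coindexation would violate Principle C on *Bianca₄*.

{1, 2}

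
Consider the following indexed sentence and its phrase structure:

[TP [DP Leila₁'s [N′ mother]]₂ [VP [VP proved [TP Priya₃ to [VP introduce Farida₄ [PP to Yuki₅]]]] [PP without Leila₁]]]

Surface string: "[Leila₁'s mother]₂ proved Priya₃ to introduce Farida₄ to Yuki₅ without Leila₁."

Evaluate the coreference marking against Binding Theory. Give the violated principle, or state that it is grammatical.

grammatical

The two coindexed NPs are *Leila₁* and *Leila₁*.
*Leila₁* is an R-expression; no coindexed NP c-commands it, so Principle C holds.
*Leila₁* is an R-expression; *Leila₁* does not c-command it, and no other NP shares its index, so Principle C is satisfied.
All principles are respected.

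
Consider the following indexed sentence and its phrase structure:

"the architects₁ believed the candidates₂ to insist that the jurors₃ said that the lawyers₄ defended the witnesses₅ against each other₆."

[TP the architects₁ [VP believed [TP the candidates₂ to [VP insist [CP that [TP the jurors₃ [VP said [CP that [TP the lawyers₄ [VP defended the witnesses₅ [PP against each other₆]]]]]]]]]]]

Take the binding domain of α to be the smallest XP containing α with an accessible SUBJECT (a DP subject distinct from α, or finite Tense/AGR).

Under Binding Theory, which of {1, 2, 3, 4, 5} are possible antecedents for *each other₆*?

{4, 5}

*each other* is an anaphor, so Principle A applies: it must be bound in its binding domain.
Binding domain of *each other₆*: the embedded TP, whose subject is the lawyers₄.
*the architects₁* c-commands the anaphor but is outside its binding domain → cannot satisfy Principle A.
*the candidates₂* c-commands the anaphor but is outside its binding domain → cannot satisfy Principle A.
*the jurors₃* c-commands the anaphor but is outside its binding domain → cannot satisfy Principle A.
*the lawyers₄* c-commands the anaphor within its binding domain → licit binder.
*the witnesses₅* c-commands the anaphor within its binding domain → licit binder.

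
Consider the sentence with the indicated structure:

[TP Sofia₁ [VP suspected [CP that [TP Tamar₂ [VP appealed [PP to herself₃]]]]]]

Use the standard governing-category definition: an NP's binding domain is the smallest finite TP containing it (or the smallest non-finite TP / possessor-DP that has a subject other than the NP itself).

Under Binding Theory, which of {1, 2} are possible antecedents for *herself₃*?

*herself* is an anaphor, so Principle A applies: it must be bound in its binding domain.
Binding domain of *herself₃*: the embedded TP, whose subject is Tamar₂.
*Sofia₁* c-commands the anaphor but is outside its binding domain → cannot satisfy Principle A.
*Tamar₂* c-commands the anaphor within its binding domain → licit binder.

{2}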